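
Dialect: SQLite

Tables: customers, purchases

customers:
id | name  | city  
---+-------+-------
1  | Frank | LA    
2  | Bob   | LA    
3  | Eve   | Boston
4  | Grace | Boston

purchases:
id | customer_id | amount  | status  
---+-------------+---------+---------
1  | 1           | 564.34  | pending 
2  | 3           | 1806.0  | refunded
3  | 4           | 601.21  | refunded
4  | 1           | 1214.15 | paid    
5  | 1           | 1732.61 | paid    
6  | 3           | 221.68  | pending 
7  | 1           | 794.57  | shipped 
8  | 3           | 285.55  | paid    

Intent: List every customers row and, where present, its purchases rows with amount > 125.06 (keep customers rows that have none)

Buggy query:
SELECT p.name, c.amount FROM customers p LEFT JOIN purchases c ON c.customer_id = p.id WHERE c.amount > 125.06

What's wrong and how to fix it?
Bug: A WHERE condition on the right-hand table after LEFT JOIN drops unmatched parents

Fix: Put 'c.amount > 125.06' in the JOIN's ON clause instead of WHERE

Corrected query:
SELECT p.name, c.amount FROM customers p LEFT JOIN purchases c ON c.customer_id = p.id AND c.amount > 125.06

Result:
name  | amount 
------+--------
Frank | 564.34 
Frank | 794.57 
Frank | 1214.15
Frank | 1732.61
Bob   | NULL   
Eve   | 221.68 
Eve   | 285.55 
Eve   | 1806   
Grace | 601.21 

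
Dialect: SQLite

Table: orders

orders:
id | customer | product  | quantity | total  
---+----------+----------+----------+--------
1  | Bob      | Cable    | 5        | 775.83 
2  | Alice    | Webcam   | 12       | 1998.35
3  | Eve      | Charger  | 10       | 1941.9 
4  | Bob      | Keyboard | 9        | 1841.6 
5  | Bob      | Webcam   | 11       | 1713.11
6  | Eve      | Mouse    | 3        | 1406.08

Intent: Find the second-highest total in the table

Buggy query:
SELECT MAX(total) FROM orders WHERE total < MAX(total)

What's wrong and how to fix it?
Bug: MAX(total) on the right of the comparison is an aggregate-in-WHERE error

Fix: Compute the overall MAX in a subquery, then take MAX of rows below it

Corrected query:
SELECT MAX(total) FROM orders WHERE total < (SELECT MAX(total) FROM orders)

Result:
MAX(total)
----------
1941.9    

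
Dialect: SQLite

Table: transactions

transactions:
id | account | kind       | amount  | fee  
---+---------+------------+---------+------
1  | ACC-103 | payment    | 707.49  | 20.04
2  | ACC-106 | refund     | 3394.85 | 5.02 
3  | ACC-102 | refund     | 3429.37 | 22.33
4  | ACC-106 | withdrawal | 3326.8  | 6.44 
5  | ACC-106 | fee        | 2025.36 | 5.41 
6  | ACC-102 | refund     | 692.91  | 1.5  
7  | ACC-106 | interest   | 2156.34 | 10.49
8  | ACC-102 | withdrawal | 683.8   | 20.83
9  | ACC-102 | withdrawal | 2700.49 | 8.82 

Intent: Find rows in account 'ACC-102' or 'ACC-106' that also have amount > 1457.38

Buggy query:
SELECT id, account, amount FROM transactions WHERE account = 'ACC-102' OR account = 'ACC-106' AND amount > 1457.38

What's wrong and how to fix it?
Bug: AND binds tighter than OR, so this parses as account = 'ACC-102' OR (account = 'ACC-106' AND amount > 1457.38)

Fix: Add parentheses around the OR so the AND applies to both alternatives

Corrected query:
SELECT id, account, amount FROM transactions WHERE (account = 'ACC-102' OR account = 'ACC-106') AND amount > 1457.38

Result:
id | account | amount 
---+---------+--------
2  | ACC-106 | 3394.85
3  | ACC-102 | 3429.37
4  | ACC-106 | 3326.8 
5  | ACC-106 | 2025.36
7  | ACC-106 | 2156.34
9  | ACC-102 | 2700.49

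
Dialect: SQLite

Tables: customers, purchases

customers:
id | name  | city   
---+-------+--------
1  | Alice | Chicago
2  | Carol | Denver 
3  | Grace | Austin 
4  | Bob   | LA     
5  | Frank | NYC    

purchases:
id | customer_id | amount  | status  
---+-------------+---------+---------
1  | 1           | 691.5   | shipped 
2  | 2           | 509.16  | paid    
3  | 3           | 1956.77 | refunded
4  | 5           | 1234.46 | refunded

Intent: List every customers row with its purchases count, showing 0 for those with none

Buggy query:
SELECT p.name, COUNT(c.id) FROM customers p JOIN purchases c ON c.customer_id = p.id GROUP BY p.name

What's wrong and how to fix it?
Bug: An inner join excludes parents with zero children

Fix: Use LEFT JOIN so parents without children still appear (COUNT(c.id) gives 0)

Corrected query:
SELECT p.name, COUNT(c.id) FROM customers p LEFT JOIN purchases c ON c.customer_id = p.id GROUP BY p.name

Result:
name  | COUNT(c.id)
------+------------
Alice | 1          
Bob   | 0          
Carol | 1          
Frank | 1          
Grace | 1          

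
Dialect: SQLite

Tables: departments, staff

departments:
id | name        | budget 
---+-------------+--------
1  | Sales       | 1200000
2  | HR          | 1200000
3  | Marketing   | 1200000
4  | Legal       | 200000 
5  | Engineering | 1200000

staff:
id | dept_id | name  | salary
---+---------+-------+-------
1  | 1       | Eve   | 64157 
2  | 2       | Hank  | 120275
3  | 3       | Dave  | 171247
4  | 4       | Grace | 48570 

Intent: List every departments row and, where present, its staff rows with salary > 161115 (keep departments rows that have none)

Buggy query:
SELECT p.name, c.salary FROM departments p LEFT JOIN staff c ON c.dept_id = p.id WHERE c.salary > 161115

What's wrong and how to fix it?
Bug: Filtering c.salary in WHERE discards the NULL rows produced by LEFT JOIN, turning it into an inner join

Fix: Put 'c.salary > 161115' in the JOIN's ON clause instead of WHERE

Corrected query:
SELECT p.name, c.salary FROM departments p LEFT JOIN staff c ON c.dept_id = p.id AND c.salary > 161115

Result:
name        | salary
------------+-------
Sales       | NULL  
HR          | NULL  
Marketing   | 171247
Legal       | NULL  
Engineering | NULL  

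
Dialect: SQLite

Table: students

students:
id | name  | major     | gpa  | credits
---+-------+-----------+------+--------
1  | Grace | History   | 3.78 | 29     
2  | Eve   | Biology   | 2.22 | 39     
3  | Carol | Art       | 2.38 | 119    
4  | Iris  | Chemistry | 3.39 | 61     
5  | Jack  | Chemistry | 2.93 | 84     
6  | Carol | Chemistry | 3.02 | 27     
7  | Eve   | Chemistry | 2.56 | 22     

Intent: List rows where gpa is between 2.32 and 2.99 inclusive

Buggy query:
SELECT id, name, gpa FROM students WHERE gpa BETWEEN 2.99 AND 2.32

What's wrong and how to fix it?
Bug: BETWEEN expects the lower bound first; with 2.99 AND 2.32 the range is empty

Fix: Swap the bounds so the smaller value comes first

Corrected query:
SELECT id, name, gpa FROM students WHERE gpa BETWEEN 2.32 AND 2.99

Result:
id | name  | gpa 
---+-------+-----
3  | Carol | 2.38
5  | Jack  | 2.93
7  | Eve   | 2.56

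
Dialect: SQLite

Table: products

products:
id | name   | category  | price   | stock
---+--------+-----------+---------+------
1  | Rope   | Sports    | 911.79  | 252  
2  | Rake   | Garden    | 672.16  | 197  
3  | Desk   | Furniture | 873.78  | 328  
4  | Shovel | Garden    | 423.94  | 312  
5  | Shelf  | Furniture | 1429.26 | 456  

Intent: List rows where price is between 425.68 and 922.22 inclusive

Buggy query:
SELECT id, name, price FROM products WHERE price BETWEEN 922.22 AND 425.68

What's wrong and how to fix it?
Bug: The bounds are reversed; BETWEEN a AND b requires a <= b to match anything

Fix: Write BETWEEN 425.68 AND 922.22

Corrected query:
SELECT id, name, price FROM products WHERE price BETWEEN 425.68 AND 922.22

Result:
id | name | price 
---+------+-------
1  | Rope | 911.79
2  | Rake | 672.16
3  | Desk | 873.78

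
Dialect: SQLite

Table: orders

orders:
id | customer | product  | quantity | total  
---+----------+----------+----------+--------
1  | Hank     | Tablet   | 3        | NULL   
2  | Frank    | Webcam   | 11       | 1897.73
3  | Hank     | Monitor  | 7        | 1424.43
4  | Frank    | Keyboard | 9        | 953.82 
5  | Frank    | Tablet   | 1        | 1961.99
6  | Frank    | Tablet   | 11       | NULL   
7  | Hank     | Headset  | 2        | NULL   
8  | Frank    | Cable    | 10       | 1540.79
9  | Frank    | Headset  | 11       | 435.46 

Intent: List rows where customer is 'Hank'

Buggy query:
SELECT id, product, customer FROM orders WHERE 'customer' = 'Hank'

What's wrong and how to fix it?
Bug: Single quotes denote string literals in SQL; the column name is being compared as a constant string

Fix: Remove the quotes around the column name (or use double quotes for an identifier)

Corrected query:
SELECT id, product, customer FROM orders WHERE customer = 'Hank'

Result:
id | product | customer
---+---------+---------
1  | Tablet  | Hank    
3  | Monitor | Hank    
7  | Headset | Hank    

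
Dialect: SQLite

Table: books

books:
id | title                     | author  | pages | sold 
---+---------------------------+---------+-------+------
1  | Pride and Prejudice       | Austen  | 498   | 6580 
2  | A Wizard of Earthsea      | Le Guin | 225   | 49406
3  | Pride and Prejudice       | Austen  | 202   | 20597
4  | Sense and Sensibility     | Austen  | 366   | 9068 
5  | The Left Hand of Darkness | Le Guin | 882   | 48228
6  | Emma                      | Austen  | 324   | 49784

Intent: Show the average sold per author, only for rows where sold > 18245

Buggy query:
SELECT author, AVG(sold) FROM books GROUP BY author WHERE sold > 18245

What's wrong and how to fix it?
Bug: WHERE cannot follow GROUP BY

Fix: Place WHERE between FROM and GROUP BY

Corrected query:
SELECT author, AVG(sold) FROM books WHERE sold > 18245 GROUP BY author

Result:
author  | AVG(sold)
--------+----------
Austen  | 35190.5  
Le Guin | 48817    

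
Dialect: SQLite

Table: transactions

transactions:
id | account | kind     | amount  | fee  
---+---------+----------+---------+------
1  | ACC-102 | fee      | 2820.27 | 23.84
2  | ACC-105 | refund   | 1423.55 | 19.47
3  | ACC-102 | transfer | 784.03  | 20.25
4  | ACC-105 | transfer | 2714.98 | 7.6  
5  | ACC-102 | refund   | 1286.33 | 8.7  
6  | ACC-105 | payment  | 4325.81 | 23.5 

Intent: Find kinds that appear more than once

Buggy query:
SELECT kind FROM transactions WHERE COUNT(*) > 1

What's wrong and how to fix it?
Bug: COUNT(*) is an aggregate and cannot be used in WHERE

Fix: Group first, then use HAVING for the count condition

Corrected query:
SELECT kind FROM transactions GROUP BY kind HAVING COUNT(*) > 1

Result:
kind    
--------
refund  
transfer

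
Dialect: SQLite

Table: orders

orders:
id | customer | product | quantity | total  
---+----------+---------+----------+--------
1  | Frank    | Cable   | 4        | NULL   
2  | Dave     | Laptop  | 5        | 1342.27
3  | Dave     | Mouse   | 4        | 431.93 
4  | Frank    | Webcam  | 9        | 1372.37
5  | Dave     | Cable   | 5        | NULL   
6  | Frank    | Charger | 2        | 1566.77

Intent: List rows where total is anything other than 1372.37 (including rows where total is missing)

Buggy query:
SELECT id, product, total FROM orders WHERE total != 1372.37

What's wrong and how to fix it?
Bug: Inequality against NULL is unknown, not true; rows with NULL are dropped

Fix: Add an explicit OR total IS NULL to include the missing-value rows

Corrected query:
SELECT id, product, total FROM orders WHERE total != 1372.37 OR total IS NULL

Result:
id | product | total  
---+---------+--------
1  | Cable   | NULL   
2  | Laptop  | 1342.27
3  | Mouse   | 431.93 
5  | Cable   | NULL   
6  | Charger | 1566.77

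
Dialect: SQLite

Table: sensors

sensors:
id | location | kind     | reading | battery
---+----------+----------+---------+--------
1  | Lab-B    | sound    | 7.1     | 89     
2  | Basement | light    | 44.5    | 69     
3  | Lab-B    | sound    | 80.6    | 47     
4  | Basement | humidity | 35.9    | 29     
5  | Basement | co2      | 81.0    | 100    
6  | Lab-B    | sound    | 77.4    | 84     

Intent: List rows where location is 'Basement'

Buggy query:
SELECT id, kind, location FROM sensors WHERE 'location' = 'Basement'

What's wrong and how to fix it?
Bug: 'location' in single quotes is a string literal, not the column; the comparison is literal-vs-literal and never true

Fix: Reference the column as location without single quotes

Corrected query:
SELECT id, kind, location FROM sensors WHERE location = 'Basement'

Result:
id | kind     | location
---+----------+---------
2  | light    | Basement
4  | humidity | Basement
5  | co2      | Basement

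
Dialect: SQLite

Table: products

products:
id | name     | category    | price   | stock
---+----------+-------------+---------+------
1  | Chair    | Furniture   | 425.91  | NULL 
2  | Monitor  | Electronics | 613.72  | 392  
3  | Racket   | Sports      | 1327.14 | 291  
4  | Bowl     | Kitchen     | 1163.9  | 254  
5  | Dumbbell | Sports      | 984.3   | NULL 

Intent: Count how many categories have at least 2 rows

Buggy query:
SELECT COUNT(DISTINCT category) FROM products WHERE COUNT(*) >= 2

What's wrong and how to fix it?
Bug: COUNT(*) cannot appear in WHERE; the per-group count doesn't exist yet

Fix: Group first with HAVING COUNT(*) >= 2, then COUNT the resulting groups

Corrected query:
SELECT COUNT(*) FROM (SELECT category FROM products GROUP BY category HAVING COUNT(*) >= 2)

Result:
COUNT(*)
--------
1       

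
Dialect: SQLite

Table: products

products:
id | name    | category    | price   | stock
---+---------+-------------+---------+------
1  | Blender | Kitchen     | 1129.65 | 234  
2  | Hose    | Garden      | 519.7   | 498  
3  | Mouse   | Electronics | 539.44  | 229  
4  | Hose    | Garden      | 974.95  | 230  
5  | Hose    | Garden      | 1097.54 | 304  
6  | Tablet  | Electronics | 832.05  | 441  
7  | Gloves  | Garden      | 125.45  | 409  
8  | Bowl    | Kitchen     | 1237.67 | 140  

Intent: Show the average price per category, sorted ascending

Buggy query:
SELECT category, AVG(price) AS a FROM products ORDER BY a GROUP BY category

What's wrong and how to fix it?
Bug: ORDER BY appears before GROUP BY; SQL clause order requires GROUP BY first

Fix: Move ORDER BY to the end, after GROUP BY

Corrected query:
SELECT category, AVG(price) AS a FROM products GROUP BY category ORDER BY a

Result:
category    | a      
------------+--------
Garden      | 679.41 
Electronics | 685.745
Kitchen     | 1183.66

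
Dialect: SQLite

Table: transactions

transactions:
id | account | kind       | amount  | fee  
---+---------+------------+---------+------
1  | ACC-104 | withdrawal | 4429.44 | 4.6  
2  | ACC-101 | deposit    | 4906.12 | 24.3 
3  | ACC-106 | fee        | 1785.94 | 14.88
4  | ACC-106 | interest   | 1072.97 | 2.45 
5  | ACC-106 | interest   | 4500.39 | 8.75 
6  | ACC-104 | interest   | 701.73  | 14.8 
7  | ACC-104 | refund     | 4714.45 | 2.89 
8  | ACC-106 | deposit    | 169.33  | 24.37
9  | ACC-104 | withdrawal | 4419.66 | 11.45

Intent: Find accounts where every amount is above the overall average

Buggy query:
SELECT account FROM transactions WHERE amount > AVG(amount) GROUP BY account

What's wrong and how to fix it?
Bug: AVG() is an aggregate; it can't sit directly in WHERE

Fix: Compute the overall average in a scalar subquery and compare each group's MIN against it in HAVING

Corrected query:
SELECT account FROM transactions GROUP BY account HAVING MIN(amount) > (SELECT AVG(amount) FROM transactions)

Result:
account
-------
ACC-101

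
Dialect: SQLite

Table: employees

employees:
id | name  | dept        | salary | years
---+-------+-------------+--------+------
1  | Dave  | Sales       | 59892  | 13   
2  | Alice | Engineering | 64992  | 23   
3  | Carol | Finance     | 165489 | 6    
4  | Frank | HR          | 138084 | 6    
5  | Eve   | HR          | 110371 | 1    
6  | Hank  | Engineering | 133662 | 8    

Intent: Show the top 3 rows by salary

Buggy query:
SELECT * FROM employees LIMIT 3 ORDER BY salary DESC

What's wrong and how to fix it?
Bug: LIMIT must come after ORDER BY

Fix: Swap the clauses: ORDER BY first, then LIMIT

Corrected query:
SELECT * FROM employees ORDER BY salary DESC LIMIT 3

Result:
id | name  | dept        | salary | years
---+-------+-------------+--------+------
3  | Carol | Finance     | 165489 | 6    
4  | Frank | HR          | 138084 | 6    
6  | Hank  | Engineering | 133662 | 8    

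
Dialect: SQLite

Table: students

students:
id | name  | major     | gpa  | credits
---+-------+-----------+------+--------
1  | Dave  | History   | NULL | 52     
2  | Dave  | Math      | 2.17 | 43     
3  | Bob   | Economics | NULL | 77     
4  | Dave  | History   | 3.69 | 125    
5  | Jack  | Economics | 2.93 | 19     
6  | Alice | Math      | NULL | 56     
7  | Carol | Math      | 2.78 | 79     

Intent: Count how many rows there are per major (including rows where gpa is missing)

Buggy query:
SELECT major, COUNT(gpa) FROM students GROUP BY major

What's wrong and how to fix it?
Bug: COUNT(gpa) skips NULLs, so groups with missing gpa are undercounted

Fix: Replace COUNT(gpa) with COUNT(*)

Corrected query:
SELECT major, COUNT(*) FROM students GROUP BY major

Result:
major     | COUNT(*)
----------+---------
Economics | 2       
History   | 2       
Math      | 3       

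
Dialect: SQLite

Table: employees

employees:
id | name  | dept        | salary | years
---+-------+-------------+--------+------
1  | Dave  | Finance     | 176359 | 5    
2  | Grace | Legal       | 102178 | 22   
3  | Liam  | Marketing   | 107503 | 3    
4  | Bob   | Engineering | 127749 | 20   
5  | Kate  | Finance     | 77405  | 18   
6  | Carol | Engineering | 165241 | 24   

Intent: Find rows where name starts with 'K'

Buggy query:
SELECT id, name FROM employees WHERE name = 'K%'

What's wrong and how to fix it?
Bug: Wildcards only work with LIKE; '=' treats '%' as a literal character

Fix: Use LIKE for wildcard pattern matching

Corrected query:
SELECT id, name FROM employees WHERE name LIKE 'K%'

Result:
id | name
---+-----
5  | Kate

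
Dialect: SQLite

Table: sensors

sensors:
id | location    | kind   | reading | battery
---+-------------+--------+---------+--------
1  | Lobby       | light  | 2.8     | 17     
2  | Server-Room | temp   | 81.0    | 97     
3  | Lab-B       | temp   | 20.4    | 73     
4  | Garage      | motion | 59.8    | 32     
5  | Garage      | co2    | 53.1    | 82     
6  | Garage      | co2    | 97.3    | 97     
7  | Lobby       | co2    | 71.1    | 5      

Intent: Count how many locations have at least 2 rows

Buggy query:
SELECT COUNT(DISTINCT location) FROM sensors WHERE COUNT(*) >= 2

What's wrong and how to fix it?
Bug: COUNT(*) cannot appear in WHERE; the per-group count doesn't exist yet

Fix: Use a subquery that GROUPs and filters with HAVING, then count its rows

Corrected query:
SELECT COUNT(*) FROM (SELECT location FROM sensors GROUP BY location HAVING COUNT(*) >= 2)

Result:
COUNT(*)
--------
2       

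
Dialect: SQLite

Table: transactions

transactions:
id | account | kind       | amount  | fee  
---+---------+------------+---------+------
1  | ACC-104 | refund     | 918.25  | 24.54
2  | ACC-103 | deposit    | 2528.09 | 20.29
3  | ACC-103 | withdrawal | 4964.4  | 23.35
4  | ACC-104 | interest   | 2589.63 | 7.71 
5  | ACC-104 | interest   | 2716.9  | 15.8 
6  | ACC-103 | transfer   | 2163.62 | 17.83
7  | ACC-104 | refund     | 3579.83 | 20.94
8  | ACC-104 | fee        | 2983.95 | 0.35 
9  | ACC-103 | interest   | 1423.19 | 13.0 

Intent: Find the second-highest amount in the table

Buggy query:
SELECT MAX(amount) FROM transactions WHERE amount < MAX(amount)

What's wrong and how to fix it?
Bug: MAX(amount) on the right of the comparison is an aggregate-in-WHERE error

Fix: Compute the overall MAX in a subquery, then take MAX of rows below it

Corrected query:
SELECT MAX(amount) FROM transactions WHERE amount < (SELECT MAX(amount) FROM transactions)

Result:
MAX(amount)
-----------
3579.83    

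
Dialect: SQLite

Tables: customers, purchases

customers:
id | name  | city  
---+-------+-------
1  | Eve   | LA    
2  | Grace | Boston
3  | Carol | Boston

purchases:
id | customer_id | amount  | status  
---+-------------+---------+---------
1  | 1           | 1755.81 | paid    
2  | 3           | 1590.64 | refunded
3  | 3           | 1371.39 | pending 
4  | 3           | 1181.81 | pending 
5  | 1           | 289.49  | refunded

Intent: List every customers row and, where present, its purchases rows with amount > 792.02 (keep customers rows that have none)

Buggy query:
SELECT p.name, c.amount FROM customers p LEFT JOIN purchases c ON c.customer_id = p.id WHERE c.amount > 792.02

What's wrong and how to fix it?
Bug: A WHERE condition on the right-hand table after LEFT JOIN drops unmatched parents

Fix: Put 'c.amount > 792.02' in the JOIN's ON clause instead of WHERE

Corrected query:
SELECT p.name, c.amount FROM customers p LEFT JOIN purchases c ON c.customer_id = p.id AND c.amount > 792.02

Result:
name  | amount 
------+--------
Eve   | 1755.81
Grace | NULL   
Carol | 1181.81
Carol | 1371.39
Carol | 1590.64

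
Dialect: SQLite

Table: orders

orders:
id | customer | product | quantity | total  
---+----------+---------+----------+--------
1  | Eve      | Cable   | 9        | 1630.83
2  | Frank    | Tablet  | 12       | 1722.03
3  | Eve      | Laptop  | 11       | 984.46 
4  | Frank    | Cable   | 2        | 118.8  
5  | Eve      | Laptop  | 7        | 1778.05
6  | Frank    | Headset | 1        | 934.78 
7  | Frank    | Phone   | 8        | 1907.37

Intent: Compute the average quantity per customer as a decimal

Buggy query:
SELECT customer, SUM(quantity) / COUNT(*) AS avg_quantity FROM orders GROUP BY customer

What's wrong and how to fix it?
Bug: SUM(quantity) and COUNT(*) are both integers; the division truncates the fractional part

Fix: Multiply by 1.0 (or CAST to REAL) to force floating-point division

Corrected query:
SELECT customer, SUM(quantity) * 1.0 / COUNT(*) AS avg_quantity FROM orders GROUP BY customer

Result:
customer | avg_quantity
---------+-------------
Eve      | 9           
Frank    | 5.75        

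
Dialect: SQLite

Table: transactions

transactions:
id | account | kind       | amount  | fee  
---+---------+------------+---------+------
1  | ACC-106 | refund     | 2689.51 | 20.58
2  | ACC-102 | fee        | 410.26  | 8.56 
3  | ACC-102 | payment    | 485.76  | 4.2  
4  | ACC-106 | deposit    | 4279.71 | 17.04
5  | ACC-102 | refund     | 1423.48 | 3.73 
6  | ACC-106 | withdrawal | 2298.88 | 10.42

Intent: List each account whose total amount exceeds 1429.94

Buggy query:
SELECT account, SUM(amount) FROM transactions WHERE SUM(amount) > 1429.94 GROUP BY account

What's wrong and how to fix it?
Bug: Aggregate functions cannot appear in a WHERE clause

Fix: Use HAVING (which filters groups after aggregation) instead of WHERE

Corrected query:
SELECT account, SUM(amount) FROM transactions GROUP BY account HAVING SUM(amount) > 1429.94

Result:
account | SUM(amount)
--------+------------
ACC-102 | 2319.5     
ACC-106 | 9268.1     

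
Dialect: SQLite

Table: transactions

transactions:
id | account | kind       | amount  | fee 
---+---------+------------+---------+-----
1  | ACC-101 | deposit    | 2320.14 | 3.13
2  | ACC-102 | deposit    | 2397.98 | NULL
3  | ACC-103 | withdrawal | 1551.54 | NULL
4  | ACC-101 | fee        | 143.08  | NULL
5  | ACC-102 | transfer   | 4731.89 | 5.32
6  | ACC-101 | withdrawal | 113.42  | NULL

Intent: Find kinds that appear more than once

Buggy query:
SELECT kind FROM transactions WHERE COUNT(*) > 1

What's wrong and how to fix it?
Bug: WHERE can't reference COUNT(*); aggregates are computed after WHERE

Fix: Group first, then use HAVING for the count condition

Corrected query:
SELECT kind FROM transactions GROUP BY kind HAVING COUNT(*) > 1

Result:
kind      
----------
deposit   
withdrawal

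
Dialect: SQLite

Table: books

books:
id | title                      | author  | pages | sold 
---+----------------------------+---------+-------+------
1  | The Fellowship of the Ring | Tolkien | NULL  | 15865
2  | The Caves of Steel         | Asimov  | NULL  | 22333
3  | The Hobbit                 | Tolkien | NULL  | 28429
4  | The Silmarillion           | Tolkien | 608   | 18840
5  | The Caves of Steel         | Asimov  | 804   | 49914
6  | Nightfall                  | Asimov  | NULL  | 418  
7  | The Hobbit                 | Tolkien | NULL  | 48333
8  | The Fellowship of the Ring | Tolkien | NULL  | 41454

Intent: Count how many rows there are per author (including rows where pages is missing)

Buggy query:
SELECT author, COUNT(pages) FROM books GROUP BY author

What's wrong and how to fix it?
Bug: COUNT(column) counts non-NULL values only; rows with NULL pages aren't counted

Fix: Use COUNT(*) to count all rows regardless of NULL

Corrected query:
SELECT author, COUNT(*) FROM books GROUP BY author

Result:
author  | COUNT(*)
--------+---------
Asimov  | 3       
Tolkien | 5       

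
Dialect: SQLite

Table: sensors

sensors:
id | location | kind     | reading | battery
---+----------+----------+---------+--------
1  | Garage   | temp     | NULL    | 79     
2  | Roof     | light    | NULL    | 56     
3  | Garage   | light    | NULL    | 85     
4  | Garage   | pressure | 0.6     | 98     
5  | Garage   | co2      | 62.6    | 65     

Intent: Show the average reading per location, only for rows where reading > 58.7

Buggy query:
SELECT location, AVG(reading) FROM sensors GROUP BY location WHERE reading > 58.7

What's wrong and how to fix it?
Bug: WHERE cannot follow GROUP BY

Fix: Place WHERE between FROM and GROUP BY

Corrected query:
SELECT location, AVG(reading) FROM sensors WHERE reading > 58.7 GROUP BY location

Result:
location | AVG(reading)
---------+-------------
Garage   | 62.6        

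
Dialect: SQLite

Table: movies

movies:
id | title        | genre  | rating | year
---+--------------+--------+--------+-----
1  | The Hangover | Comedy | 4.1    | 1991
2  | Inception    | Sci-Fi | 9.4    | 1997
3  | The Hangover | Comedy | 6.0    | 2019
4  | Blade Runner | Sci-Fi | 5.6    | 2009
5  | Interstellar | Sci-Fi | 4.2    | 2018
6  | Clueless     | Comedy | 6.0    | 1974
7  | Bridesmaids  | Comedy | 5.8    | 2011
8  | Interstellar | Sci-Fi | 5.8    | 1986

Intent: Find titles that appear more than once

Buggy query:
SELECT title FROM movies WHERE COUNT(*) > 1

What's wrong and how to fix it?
Bug: COUNT(*) is an aggregate and cannot be used in WHERE

Fix: GROUP BY title, then filter groups with HAVING COUNT(*) > 1

Corrected query:
SELECT title FROM movies GROUP BY title HAVING COUNT(*) > 1

Result:
title       
------------
Interstellar
The Hangover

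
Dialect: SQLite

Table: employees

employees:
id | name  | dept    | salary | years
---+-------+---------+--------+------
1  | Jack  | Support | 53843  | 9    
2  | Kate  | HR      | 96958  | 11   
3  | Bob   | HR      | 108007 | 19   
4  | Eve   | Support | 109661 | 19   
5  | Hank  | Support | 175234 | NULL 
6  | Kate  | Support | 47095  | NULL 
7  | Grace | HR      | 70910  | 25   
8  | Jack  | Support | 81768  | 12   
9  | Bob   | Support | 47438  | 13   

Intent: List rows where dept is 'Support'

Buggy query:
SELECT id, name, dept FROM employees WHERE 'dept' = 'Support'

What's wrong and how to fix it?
Bug: 'dept' in single quotes is a string literal, not the column; the comparison is literal-vs-literal and never true

Fix: Remove the quotes around the column name (or use double quotes for an identifier)

Corrected query:
SELECT id, name, dept FROM employees WHERE dept = 'Support'

Result:
id | name | dept   
---+------+--------
1  | Jack | Support
4  | Eve  | Support
5  | Hank | Support
6  | Kate | Support
8  | Jack | Support
9  | Bob  | Support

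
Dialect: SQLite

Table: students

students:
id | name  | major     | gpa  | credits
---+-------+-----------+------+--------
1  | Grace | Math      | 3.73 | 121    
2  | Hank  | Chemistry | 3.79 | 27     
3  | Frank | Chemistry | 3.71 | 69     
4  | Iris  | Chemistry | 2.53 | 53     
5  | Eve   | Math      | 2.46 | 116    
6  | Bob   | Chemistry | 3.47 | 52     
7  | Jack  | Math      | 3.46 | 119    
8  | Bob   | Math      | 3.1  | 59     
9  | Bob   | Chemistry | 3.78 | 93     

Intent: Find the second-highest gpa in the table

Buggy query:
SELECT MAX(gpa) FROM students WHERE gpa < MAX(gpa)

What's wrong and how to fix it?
Bug: The inner MAX is an aggregate inside WHERE, which is not allowed

Fix: Put the inner MAX in a scalar subquery

Corrected query:
SELECT MAX(gpa) FROM students WHERE gpa < (SELECT MAX(gpa) FROM students)

Result:
MAX(gpa)
--------
3.78    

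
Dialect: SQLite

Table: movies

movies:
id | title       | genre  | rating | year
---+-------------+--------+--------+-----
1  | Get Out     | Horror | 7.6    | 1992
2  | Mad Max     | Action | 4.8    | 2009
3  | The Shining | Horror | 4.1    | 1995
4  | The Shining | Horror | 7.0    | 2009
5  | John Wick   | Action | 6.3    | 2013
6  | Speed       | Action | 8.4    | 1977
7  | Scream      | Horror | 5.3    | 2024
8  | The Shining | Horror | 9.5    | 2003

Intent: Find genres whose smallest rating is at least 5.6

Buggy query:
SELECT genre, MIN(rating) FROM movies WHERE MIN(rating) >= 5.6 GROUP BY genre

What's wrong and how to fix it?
Bug: MIN() in WHERE is a misuse of aggregate

Fix: Replace WHERE with HAVING after the GROUP BY

Corrected query:
SELECT genre, MIN(rating) FROM movies GROUP BY genre HAVING MIN(rating) >= 5.6

Result:
(no rows)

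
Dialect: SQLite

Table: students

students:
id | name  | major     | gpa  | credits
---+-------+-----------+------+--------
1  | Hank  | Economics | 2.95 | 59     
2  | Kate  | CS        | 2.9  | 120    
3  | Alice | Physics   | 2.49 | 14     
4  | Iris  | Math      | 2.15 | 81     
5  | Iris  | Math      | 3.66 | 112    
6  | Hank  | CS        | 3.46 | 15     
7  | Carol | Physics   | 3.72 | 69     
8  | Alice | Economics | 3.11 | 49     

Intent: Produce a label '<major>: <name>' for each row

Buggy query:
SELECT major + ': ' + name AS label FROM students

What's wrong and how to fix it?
Bug: '+' is numeric addition; on text columns SQLite converts them to 0 instead of concatenating

Fix: Replace + with || to concatenate text

Corrected query:
SELECT major || ': ' || name AS label FROM students

Result:
label           
----------------
Economics: Hank 
CS: Kate        
Physics: Alice  
Math: Iris      
Math: Iris      
CS: Hank        
Physics: Carol  
Economics: Alice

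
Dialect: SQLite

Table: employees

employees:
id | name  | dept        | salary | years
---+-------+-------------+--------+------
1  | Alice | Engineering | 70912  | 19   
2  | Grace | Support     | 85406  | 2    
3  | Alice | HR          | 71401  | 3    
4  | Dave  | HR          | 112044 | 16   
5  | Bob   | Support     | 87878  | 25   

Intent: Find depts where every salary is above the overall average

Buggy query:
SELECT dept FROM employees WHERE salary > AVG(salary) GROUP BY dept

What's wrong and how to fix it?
Bug: AVG() is an aggregate; it can't sit directly in WHERE

Fix: Use a subquery for AVG and a HAVING MIN(...) filter so the condition holds for every row in the group

Corrected query:
SELECT dept FROM employees GROUP BY dept HAVING MIN(salary) > (SELECT AVG(salary) FROM employees)

Result:
(no rows)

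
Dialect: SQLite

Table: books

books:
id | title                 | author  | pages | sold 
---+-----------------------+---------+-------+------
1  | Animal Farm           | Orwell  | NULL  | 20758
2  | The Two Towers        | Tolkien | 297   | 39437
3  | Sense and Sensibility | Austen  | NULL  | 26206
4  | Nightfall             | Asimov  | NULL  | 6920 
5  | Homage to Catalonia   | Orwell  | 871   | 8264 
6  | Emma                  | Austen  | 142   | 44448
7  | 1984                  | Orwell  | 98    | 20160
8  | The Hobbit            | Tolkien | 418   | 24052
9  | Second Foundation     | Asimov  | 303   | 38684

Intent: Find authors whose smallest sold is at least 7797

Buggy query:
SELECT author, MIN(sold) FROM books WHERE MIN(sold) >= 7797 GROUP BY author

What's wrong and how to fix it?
Bug: Aggregates like MIN are computed per group after WHERE runs

Fix: Use HAVING for the per-group MIN condition

Corrected query:
SELECT author, MIN(sold) FROM books GROUP BY author HAVING MIN(sold) >= 7797

Result:
author  | MIN(sold)
--------+----------
Austen  | 26206    
Orwell  | 8264     
Tolkien | 24052    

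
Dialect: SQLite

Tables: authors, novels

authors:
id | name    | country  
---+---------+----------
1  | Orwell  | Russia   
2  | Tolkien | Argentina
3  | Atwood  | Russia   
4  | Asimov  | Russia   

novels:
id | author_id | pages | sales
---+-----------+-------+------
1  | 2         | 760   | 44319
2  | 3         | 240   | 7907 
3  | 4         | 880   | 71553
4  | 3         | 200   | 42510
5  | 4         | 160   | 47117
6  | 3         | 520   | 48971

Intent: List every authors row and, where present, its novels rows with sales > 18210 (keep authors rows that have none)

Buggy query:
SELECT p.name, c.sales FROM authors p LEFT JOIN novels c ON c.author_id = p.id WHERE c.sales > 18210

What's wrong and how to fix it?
Bug: Filtering c.sales in WHERE discards the NULL rows produced by LEFT JOIN, turning it into an inner join

Fix: Put 'c.sales > 18210' in the JOIN's ON clause instead of WHERE

Corrected query:
SELECT p.name, c.sales FROM authors p LEFT JOIN novels c ON c.author_id = p.id AND c.sales > 18210

Result:
name    | sales
--------+------
Orwell  | NULL 
Tolkien | 44319
Atwood  | 42510
Atwood  | 48971
Asimov  | 47117
Asimov  | 71553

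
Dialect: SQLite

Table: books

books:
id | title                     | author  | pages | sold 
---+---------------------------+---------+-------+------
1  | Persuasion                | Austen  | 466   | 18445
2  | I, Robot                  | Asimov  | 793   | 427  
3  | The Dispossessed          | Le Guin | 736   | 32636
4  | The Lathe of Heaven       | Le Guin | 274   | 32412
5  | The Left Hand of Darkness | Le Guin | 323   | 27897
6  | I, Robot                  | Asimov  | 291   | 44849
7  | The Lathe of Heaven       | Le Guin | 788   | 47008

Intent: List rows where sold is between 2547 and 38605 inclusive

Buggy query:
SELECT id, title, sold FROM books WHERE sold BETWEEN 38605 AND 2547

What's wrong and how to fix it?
Bug: BETWEEN expects the lower bound first; with 38605 AND 2547 the range is empty

Fix: Swap the bounds so the smaller value comes first

Corrected query:
SELECT id, title, sold FROM books WHERE sold BETWEEN 2547 AND 38605

Result:
id | title                     | sold 
---+---------------------------+------
1  | Persuasion                | 18445
3  | The Dispossessed          | 32636
4  | The Lathe of Heaven       | 32412
5  | The Left Hand of Darkness | 27897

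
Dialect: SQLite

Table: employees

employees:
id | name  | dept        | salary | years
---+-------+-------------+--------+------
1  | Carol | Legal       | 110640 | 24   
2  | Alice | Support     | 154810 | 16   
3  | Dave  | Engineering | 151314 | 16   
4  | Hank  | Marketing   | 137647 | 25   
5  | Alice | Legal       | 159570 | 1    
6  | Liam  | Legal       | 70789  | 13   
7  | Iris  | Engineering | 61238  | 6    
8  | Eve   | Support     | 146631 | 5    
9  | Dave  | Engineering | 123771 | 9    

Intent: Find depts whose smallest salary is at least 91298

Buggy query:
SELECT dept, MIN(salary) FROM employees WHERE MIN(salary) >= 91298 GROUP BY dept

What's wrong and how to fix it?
Bug: Aggregates like MIN are computed per group after WHERE runs

Fix: Replace WHERE with HAVING after the GROUP BY

Corrected query:
SELECT dept, MIN(salary) FROM employees GROUP BY dept HAVING MIN(salary) >= 91298

Result:
dept      | MIN(salary)
----------+------------
Marketing | 137647     
Support   | 146631     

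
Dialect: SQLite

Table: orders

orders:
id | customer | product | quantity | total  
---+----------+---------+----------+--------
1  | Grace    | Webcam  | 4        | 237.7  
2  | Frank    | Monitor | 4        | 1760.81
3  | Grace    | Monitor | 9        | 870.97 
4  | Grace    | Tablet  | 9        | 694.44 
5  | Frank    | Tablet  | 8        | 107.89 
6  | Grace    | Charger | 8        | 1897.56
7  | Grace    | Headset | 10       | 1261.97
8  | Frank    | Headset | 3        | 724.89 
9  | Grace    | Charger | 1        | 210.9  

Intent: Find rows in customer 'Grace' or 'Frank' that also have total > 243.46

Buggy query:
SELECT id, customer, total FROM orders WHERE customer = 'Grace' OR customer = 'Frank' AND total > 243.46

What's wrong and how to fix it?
Bug: AND binds tighter than OR, so this parses as customer = 'Grace' OR (customer = 'Frank' AND total > 243.46)

Fix: Add parentheses around the OR so the AND applies to both alternatives

Corrected query:
SELECT id, customer, total FROM orders WHERE (customer = 'Grace' OR customer = 'Frank') AND total > 243.46

Result:
id | customer | total  
---+----------+--------
2  | Frank    | 1760.81
3  | Grace    | 870.97 
4  | Grace    | 694.44 
6  | Grace    | 1897.56
7  | Grace    | 1261.97
8  | Frank    | 724.89 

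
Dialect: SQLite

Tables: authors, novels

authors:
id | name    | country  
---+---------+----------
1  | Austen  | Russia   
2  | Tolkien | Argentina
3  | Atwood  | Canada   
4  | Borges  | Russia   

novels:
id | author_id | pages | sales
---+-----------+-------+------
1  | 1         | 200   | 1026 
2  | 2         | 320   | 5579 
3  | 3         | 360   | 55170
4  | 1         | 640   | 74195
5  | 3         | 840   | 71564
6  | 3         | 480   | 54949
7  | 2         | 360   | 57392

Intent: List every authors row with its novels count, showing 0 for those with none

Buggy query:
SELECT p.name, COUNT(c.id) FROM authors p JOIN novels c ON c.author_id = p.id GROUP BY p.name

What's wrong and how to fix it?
Bug: INNER JOIN drops authors rows that have no matching novels rows

Fix: Switch to LEFT JOIN to retain unmatched parent rows

Corrected query:
SELECT p.name, COUNT(c.id) FROM authors p LEFT JOIN novels c ON c.author_id = p.id GROUP BY p.name

Result:
name    | COUNT(c.id)
--------+------------
Atwood  | 3          
Austen  | 2          
Borges  | 0          
Tolkien | 2          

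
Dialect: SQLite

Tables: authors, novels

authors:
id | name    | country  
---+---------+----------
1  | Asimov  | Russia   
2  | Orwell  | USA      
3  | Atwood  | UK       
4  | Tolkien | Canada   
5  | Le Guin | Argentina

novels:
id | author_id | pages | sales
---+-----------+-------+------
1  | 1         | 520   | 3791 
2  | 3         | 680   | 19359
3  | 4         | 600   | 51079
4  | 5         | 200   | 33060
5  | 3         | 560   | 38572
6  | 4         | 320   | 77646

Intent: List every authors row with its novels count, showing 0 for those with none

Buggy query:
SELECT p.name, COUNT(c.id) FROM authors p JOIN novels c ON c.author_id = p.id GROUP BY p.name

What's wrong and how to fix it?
Bug: An inner join excludes parents with zero children

Fix: Switch to LEFT JOIN to retain unmatched parent rows

Corrected query:
SELECT p.name, COUNT(c.id) FROM authors p LEFT JOIN novels c ON c.author_id = p.id GROUP BY p.name

Result:
name    | COUNT(c.id)
--------+------------
Asimov  | 1          
Atwood  | 2          
Le Guin | 1          
Orwell  | 0          
Tolkien | 2          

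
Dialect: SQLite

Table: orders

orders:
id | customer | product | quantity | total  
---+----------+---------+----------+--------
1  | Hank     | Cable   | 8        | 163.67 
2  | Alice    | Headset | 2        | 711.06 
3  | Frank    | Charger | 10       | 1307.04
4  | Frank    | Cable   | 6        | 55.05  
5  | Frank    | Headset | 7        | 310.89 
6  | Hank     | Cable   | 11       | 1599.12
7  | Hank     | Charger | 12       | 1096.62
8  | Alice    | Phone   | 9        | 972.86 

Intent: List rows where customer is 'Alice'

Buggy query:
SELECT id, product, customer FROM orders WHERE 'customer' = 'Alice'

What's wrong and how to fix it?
Bug: 'customer' in single quotes is a string literal, not the column; the comparison is literal-vs-literal and never true

Fix: Reference the column as customer without single quotes

Corrected query:
SELECT id, product, customer FROM orders WHERE customer = 'Alice'

Result:
id | product | customer
---+---------+---------
2  | Headset | Alice   
8  | Phone   | Alice   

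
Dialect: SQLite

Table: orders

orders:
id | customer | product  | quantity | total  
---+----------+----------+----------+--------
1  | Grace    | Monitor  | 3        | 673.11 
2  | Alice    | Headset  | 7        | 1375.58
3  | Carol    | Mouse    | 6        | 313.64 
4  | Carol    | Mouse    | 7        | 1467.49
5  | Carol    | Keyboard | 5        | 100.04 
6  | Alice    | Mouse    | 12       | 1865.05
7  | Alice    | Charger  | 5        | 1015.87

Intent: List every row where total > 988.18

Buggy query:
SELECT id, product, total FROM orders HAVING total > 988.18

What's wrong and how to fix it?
Bug: This is a non-aggregate query (no GROUP BY, no aggregates), so in SQLite the HAVING clause is invalid here; a row-level condition belongs in WHERE

Fix: Replace HAVING with WHERE since the condition applies to individual rows

Corrected query:
SELECT id, product, total FROM orders WHERE total > 988.18

Result:
id | product | total  
---+---------+--------
2  | Headset | 1375.58
4  | Mouse   | 1467.49
6  | Mouse   | 1865.05
7  | Charger | 1015.87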